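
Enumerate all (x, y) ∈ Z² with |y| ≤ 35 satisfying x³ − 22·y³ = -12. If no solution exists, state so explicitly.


The equation is x³ - 22y³ = -12. For fixed y, x³ = 22·y³ − 12, so a solution requires the RHS to be a perfect cube.
Strategy: iterate y from -35 to 35, compute RHS = 22·y³ − 12, and check whether it is a (positive or negative) perfect cube.
Check small values of y:
  y = 0: RHS = -12 is not a perfect cube.
  y = 1: RHS = 10 is not a perfect cube.
  y = -1: RHS = -34 is not a perfect cube.
  y = 2: RHS = 164 is not a perfect cube.
  y = -2: RHS = -188 is not a perfect cube.
  y = 3: RHS = 582 is not a perfect cube.
  y = -3: RHS = -606 is not a perfect cube.
Continuing the search up to |y| = 35 finds no solutions either.
No (x, y) in the scanned range satisfies the equation.

No integer solutions with |y| ≤ 35.


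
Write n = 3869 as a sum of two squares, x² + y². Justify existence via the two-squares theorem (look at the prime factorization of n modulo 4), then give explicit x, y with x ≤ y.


Step 1: Factor n = 3869 = 53 · 73.
Step 2: Check the mod-4 condition on each prime factor: 53 ≡ 1 (mod 4), exponent 1; 73 ≡ 1 (mod 4), exponent 1.
All primes ≡ 3 (mod 4) appear to even exponent (or don't appear), so by the two-squares theorem n IS expressible as a sum of two squares.
Step 3: Build a representation. Here n = 53 · 73 is a product of primes ≡ 1 (mod 4). Each prime p ≡ 1 (mod 4) is itself a sum of two squares; find a² by testing p − a² for a perfect square:
  53: 53 − 1² = 52, 53 − 2² = 49 = 7² ⇒ 53 = 2² + 7².
  73: 73 − 1² = 72, 73 − 2² = 69, 73 − 3² = 64 = 8² ⇒ 73 = 3² + 8².
  Combine using the Brahmagupta–Fibonacci identity (a² + b²)(c² + d²) = (ac − bd)² + (ad + bc)² = (ac + bd)² + (ad − bc)²:
  53 · 73 = 3869: from (2² + 7²)(3² + 8²), take (2·3 − 7·8, 2·8 + 7·3) = (6 − 56, 16 + 21) = (-50, 37); dropping signs (only squares matter) gives (50, 37); check 50² + 37² = 2500 + 1369 = 3869 ✓.
Step 4: Order so x ≤ y and verify: 37² + 50² = 1369 + 2500 = 3869 = n. ✓

n = 3869 = 37² + 50² (one valid representation with x ≤ y).


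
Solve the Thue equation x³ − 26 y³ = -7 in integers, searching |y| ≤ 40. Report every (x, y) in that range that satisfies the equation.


The equation is x³ - 26y³ = -7. For fixed y, x³ = 26·y³ − 7, so a solution requires the RHS to be a perfect cube.
Strategy: iterate y from -40 to 40, compute RHS = 26·y³ − 7, and check whether it is a (positive or negative) perfect cube.
Check small values of y:
  y = 0: RHS = -7 is not a perfect cube.
  y = 1: RHS = 19 is not a perfect cube.
  y = -1: RHS = -33 is not a perfect cube.
  y = 2: RHS = 201 is not a perfect cube.
  y = -2: RHS = -215 is not a perfect cube.
  y = 3: RHS = 695 is not a perfect cube.
  y = -3: RHS = -709 is not a perfect cube.
Continuing the search up to |y| = 40 finds no solutions either.
No (x, y) in the scanned range satisfies the equation.

No integer solutions with |y| ≤ 40.


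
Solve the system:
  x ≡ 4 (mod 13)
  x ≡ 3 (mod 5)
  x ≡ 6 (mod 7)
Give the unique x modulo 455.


Moduli 13, 5, 7 are pairwise coprime; by CRT there is a unique solution modulo M = 13 · 5 · 7 = 455.
Solve pairwise, accumulating the modulus:
  Start with x ≡ 4 (mod 13).
  Combine with x ≡ 3 (mod 5): since gcd(13, 5) = 1, we get a unique residue mod 65.
    Write x = 4 + 13·t and substitute into x ≡ 3 (mod 5): 13·t ≡ 3 − 4 = -1 (mod 5).
    Reduce coefficients mod 5: 3·t ≡ 4 (mod 5).
    The inverse of 3 mod 5 is 2 (since 3·2 = 6 = 1·5 + 1), so t ≡ 2·4 = 8 ≡ 3 (mod 5).
    Then x = 4 + 13·3 = 43, valid modulo lcm(13, 5) = 65: x ≡ 43 (mod 65).
  Combine with x ≡ 6 (mod 7): since gcd(65, 7) = 1, we get a unique residue mod 455.
    Write x = 43 + 65·t and substitute into x ≡ 6 (mod 7): 65·t ≡ 6 − 43 = -37 (mod 7).
    Reduce coefficients mod 7: 2·t ≡ 5 (mod 7).
    The inverse of 2 mod 7 is 4 (since 2·4 = 8 = 1·7 + 1), so t ≡ 4·5 = 20 ≡ 6 (mod 7).
    Then x = 43 + 65·6 = 433, valid modulo lcm(65, 7) = 455: x ≡ 433 (mod 455).
Verify: 433 mod 13 = 4 ✓, 433 mod 5 = 3 ✓, 433 mod 7 = 6 ✓.

x ≡ 433 (mod 455).


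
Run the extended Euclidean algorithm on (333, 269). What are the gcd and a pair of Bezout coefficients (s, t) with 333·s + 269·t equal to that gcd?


Euclidean algorithm on (333, 269) — divide until remainder is 0:
  333 = 1 · 269 + 64
  269 = 4 · 64 + 13
  64 = 4 · 13 + 12
  13 = 1 · 12 + 1
  12 = 12 · 1 + 0
gcd(333, 269) = 1.
Track Bezout coefficients alongside the remainders: start with r₀ = 333 = a·1 + b·0 (s = 1, t = 0) and r₁ = 269 = a·0 + b·1 (s = 0, t = 1); each new remainder r_{k+1} = r_{k-1} − q_k·r_k inherits s_{k+1} = s_{k-1} − q_k·s_k, t_{k+1} = t_{k-1} − q_k·t_k, so r_k = a·s_k + b·t_k at every step:
  q = 1: r = 64, s = 1 − 1·0 = 1, t = 0 − 1·1 = -1  (check: 333·1 + 269·(-1) = 64)
  q = 4: r = 13, s = 0 − 4·1 = -4, t = 1 − 4·(-1) = 5  (check: 333·(-4) + 269·5 = 13)
  q = 4: r = 12, s = 1 − 4·(-4) = 17, t = -1 − 4·5 = -21  (check: 333·17 + 269·(-21) = 12)
  q = 1: r = 1, s = -4 − 1·17 = -21, t = 5 − 1·(-21) = 26  (check: 333·(-21) + 269·26 = 1)
The row with r = 1 (the gcd) gives the Bezout coefficients s = -21, t = 26.
Result: 333 · (-21) + 269 · (26) = 1.

gcd(333, 269) = 1; s = -21, t = 26 (check: 333·(-21) + 269·26 = 1).


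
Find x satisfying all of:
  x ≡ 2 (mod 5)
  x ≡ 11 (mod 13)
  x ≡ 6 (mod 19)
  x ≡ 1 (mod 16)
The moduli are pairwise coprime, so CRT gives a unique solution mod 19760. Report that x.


Product of moduli M = 5 · 13 · 19 · 16 = 19760.
Merge one congruence at a time:
  Start: x ≡ 2 (mod 5).
  Combine with x ≡ 11 (mod 13); new modulus lcm = 65.
    Write x = 2 + 5·t and substitute into x ≡ 11 (mod 13): 5·t ≡ 11 − 2 = 9 (mod 13).
    The inverse of 5 mod 13 is 8 (since 5·8 = 40 = 3·13 + 1), so t ≡ 8·9 = 72 ≡ 7 (mod 13).
    Then x = 2 + 5·7 = 37, valid modulo lcm(5, 13) = 65: x ≡ 37 (mod 65).
  Combine with x ≡ 6 (mod 19); new modulus lcm = 1235.
    Write x = 37 + 65·t and substitute into x ≡ 6 (mod 19): 65·t ≡ 6 − 37 = -31 (mod 19).
    Reduce coefficients mod 19: 8·t ≡ 7 (mod 19).
    The inverse of 8 mod 19 is 12 (since 8·12 = 96 = 5·19 + 1), so t ≡ 12·7 = 84 ≡ 8 (mod 19).
    Then x = 37 + 65·8 = 557, valid modulo lcm(65, 19) = 1235: x ≡ 557 (mod 1235).
  Combine with x ≡ 1 (mod 16); new modulus lcm = 19760.
    Write x = 557 + 1235·t and substitute into x ≡ 1 (mod 16): 1235·t ≡ 1 − 557 = -556 (mod 16).
    Reduce coefficients mod 16: 3·t ≡ 4 (mod 16).
    The inverse of 3 mod 16 is 11 (since 3·11 = 33 = 2·16 + 1), so t ≡ 11·4 = 44 ≡ 12 (mod 16).
    Then x = 557 + 1235·12 = 15377, valid modulo lcm(1235, 16) = 19760: x ≡ 15377 (mod 19760).
Verify against each original: 15377 mod 5 = 2, 15377 mod 13 = 11, 15377 mod 19 = 6, 15377 mod 16 = 1.

x ≡ 15377 (mod 19760).


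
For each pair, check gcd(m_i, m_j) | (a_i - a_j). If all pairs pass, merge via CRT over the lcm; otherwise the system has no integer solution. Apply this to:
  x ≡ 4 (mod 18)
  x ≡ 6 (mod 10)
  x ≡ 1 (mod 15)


Moduli 18, 10, 15 are not pairwise coprime, so CRT works modulo lcm(m_i) when all pairwise compatibility conditions hold.
Pairwise compatibility: gcd(m_i, m_j) must divide a_i - a_j for every pair.
Merge one congruence at a time:
  Start: x ≡ 4 (mod 18).
  Combine with x ≡ 6 (mod 10): gcd(18, 10) = 2; 6 - 4 = 2, which IS divisible by 2, so compatible.
    Write x = 4 + 18·t and substitute into x ≡ 6 (mod 10): 18·t ≡ 6 − 4 = 2 (mod 10).
    Divide the congruence (and modulus) by g = 2: 9·t ≡ 1 (mod 5).
    Reduce coefficients mod 5: 4·t ≡ 1 (mod 5).
    The inverse of 4 mod 5 is 4 (since 4·4 = 16 = 3·5 + 1), so t ≡ 4·1 = 4 ≡ 4 (mod 5).
    Then x = 4 + 18·4 = 76, valid modulo lcm(18, 10) = 90: x ≡ 76 (mod 90).
  Combine with x ≡ 1 (mod 15): gcd(90, 15) = 15; 1 - 76 = -75, which IS divisible by 15, so compatible.
    Write x = 76 + 90·t and substitute into x ≡ 1 (mod 15): 90·t ≡ 1 − 76 = -75 (mod 15).
    Divide the congruence (and modulus) by g = 15: 6·t ≡ -5 (mod 1).
    Modulo 1 every t works; take t = 0.
    Then x = 76 + 90·0 = 76, valid modulo lcm(90, 15) = 90: x ≡ 76 (mod 90).
Verify: 76 mod 18 = 4, 76 mod 10 = 6, 76 mod 15 = 1.

x ≡ 76 (mod 90).


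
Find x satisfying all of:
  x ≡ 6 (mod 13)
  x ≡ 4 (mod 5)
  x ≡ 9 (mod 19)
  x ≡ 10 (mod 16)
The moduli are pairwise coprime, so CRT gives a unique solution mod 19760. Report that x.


Product of moduli M = 13 · 5 · 19 · 16 = 19760.
Merge one congruence at a time:
  Start: x ≡ 6 (mod 13).
  Combine with x ≡ 4 (mod 5); new modulus lcm = 65.
    Write x = 6 + 13·t and substitute into x ≡ 4 (mod 5): 13·t ≡ 4 − 6 = -2 (mod 5).
    Reduce coefficients mod 5: 3·t ≡ 3 (mod 5).
    The inverse of 3 mod 5 is 2 (since 3·2 = 6 = 1·5 + 1), so t ≡ 2·3 = 6 ≡ 1 (mod 5).
    Then x = 6 + 13·1 = 19, valid modulo lcm(13, 5) = 65: x ≡ 19 (mod 65).
  Combine with x ≡ 9 (mod 19); new modulus lcm = 1235.
    Write x = 19 + 65·t and substitute into x ≡ 9 (mod 19): 65·t ≡ 9 − 19 = -10 (mod 19).
    Reduce coefficients mod 19: 8·t ≡ 9 (mod 19).
    The inverse of 8 mod 19 is 12 (since 8·12 = 96 = 5·19 + 1), so t ≡ 12·9 = 108 ≡ 13 (mod 19).
    Then x = 19 + 65·13 = 864, valid modulo lcm(65, 19) = 1235: x ≡ 864 (mod 1235).
  Combine with x ≡ 10 (mod 16); new modulus lcm = 19760.
    Write x = 864 + 1235·t and substitute into x ≡ 10 (mod 16): 1235·t ≡ 10 − 864 = -854 (mod 16).
    Reduce coefficients mod 16: 3·t ≡ 10 (mod 16).
    The inverse of 3 mod 16 is 11 (since 3·11 = 33 = 2·16 + 1), so t ≡ 11·10 = 110 ≡ 14 (mod 16).
    Then x = 864 + 1235·14 = 18154, valid modulo lcm(1235, 16) = 19760: x ≡ 18154 (mod 19760).
Verify against each original: 18154 mod 13 = 6, 18154 mod 5 = 4, 18154 mod 19 = 9, 18154 mod 16 = 10.

x ≡ 18154 (mod 19760).


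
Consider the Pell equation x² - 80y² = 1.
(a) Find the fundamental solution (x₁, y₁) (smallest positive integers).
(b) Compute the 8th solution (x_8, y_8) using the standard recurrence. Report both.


Step 1: Find the fundamental solution (x₁, y₁) of x² - 80y² = 1.
  Expand √80 as a continued fraction. a₀ = ⌊√80⌋ = 8; iterate m_{k+1} = d_k·a_k − m_k, d_{k+1} = (80 − m_{k+1}²)/d_k, a_{k+1} = ⌊(a₀ + m_{k+1})/d_{k+1}⌋ (starting m₀ = 0, d₀ = 1), with convergents p_k = a_k·p_{k-1} + p_{k-2}, q_k = a_k·q_{k-1} + q_{k-2} (p₋₁ = 1, q₋₁ = 0):
  k = 0: a₀ = 8; p₀/q₀ = 8/1; p₀² − 80·q₀² = 64 − 80 = -16.
  k = 1: m = 8, d = 16, a = ⌊(8 + 8)/16⌋ = 1; p/q = (1·8 + 1)/(1·1 + 0) = 9/1; p² − 80·q² = 81 − 80 = 1.
  The first convergent with p² − 80·q² = 1 gives the fundamental solution (x₁, y₁) = (9, 1).
Step 2: Apply the recurrence (x_{n+1}, y_{n+1}) = (x₁x_n + 80y₁y_n, x₁y_n + y₁x_n) repeatedly.
  From (x_1, y_1) = (9, 1): x_2 = 9·9 + 80·1·1 = 161; y_2 = 9·1 + 1·9 = 18.
  From (x_2, y_2) = (161, 18): x_3 = 9·161 + 80·1·18 = 2889; y_3 = 9·18 + 1·161 = 323.
  From (x_3, y_3) = (2889, 323): x_4 = 9·2889 + 80·1·323 = 51841; y_4 = 9·323 + 1·2889 = 5796.
  From (x_4, y_4) = (51841, 5796): x_5 = 9·51841 + 80·1·5796 = 930249; y_5 = 9·5796 + 1·51841 = 104005.
  From (x_5, y_5) = (930249, 104005): x_6 = 9·930249 + 80·1·104005 = 16692641; y_6 = 9·104005 + 1·930249 = 1866294.
  From (x_6, y_6) = (16692641, 1866294): x_7 = 9·16692641 + 80·1·1866294 = 299537289; y_7 = 9·1866294 + 1·16692641 = 33489287.
  From (x_7, y_7) = (299537289, 33489287): x_8 = 9·299537289 + 80·1·33489287 = 5374978561; y_8 = 9·33489287 + 1·299537289 = 600940872.
Step 3: Verify x_8² - 80·y_8² = 28890394531209630721 - 28890394531209630720 = 1 (should be 1). ✓

(x_1, y_1) = (9, 1); (x_8, y_8) = (5374978561, 600940872).


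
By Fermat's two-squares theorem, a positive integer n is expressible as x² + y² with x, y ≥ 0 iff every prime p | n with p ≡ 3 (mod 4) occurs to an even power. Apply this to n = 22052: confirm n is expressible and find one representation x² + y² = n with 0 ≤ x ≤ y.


Step 1: Factor n = 22052 = 2^2 · 37 · 149.
Step 2: Check the mod-4 condition on each prime factor: 2 = 2 (special); 37 ≡ 1 (mod 4), exponent 1; 149 ≡ 1 (mod 4), exponent 1.
All primes ≡ 3 (mod 4) appear to even exponent (or don't appear), so by the two-squares theorem n IS expressible as a sum of two squares.
Step 3: Build a representation. Group n = k² · m with k = 2 and m = 37 · 149 = 5513 (a product of primes ≡ 1 (mod 4)); a representation of m scales to one of n via (k·x)² + (k·y)² = k²(x² + y²). Each prime p ≡ 1 (mod 4) is itself a sum of two squares; find a² by testing p − a² for a perfect square:
  37: 37 − 1² = 36 = 6² ⇒ 37 = 1² + 6².
  149: 149 − 1² = 148, 149 − 2² = 145, 149 − 3² = 140, 149 − 4² = 133, 149 − 5² = 124, 149 − 6² = 113, 149 − 7² = 100 = 10² ⇒ 149 = 7² + 10².
  Combine using the Brahmagupta–Fibonacci identity (a² + b²)(c² + d²) = (ac − bd)² + (ad + bc)² = (ac + bd)² + (ad − bc)²:
  37 · 149 = 5513: from (1² + 6²)(7² + 10²), take (1·7 − 6·10, 1·10 + 6·7) = (7 − 60, 10 + 42) = (-53, 52); dropping signs (only squares matter) gives (53, 52); check 53² + 52² = 2809 + 2704 = 5513 ✓.
  Scale by k = 2: (2·53, 2·52) = (106, 104).
Step 4: Order so x ≤ y and verify: 104² + 106² = 10816 + 11236 = 22052 = n. ✓

n = 22052 = 104² + 106² (one valid representation with x ≤ y).


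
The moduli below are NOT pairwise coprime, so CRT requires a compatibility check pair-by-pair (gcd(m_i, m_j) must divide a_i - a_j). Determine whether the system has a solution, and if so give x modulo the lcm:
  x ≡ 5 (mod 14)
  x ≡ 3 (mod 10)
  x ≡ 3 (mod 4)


Moduli 14, 10, 4 are not pairwise coprime, so CRT works modulo lcm(m_i) when all pairwise compatibility conditions hold.
Pairwise compatibility: gcd(m_i, m_j) must divide a_i - a_j for every pair.
Merge one congruence at a time:
  Start: x ≡ 5 (mod 14).
  Combine with x ≡ 3 (mod 10): gcd(14, 10) = 2; 3 - 5 = -2, which IS divisible by 2, so compatible.
    Write x = 5 + 14·t and substitute into x ≡ 3 (mod 10): 14·t ≡ 3 − 5 = -2 (mod 10).
    Divide the congruence (and modulus) by g = 2: 7·t ≡ -1 (mod 5).
    Reduce coefficients mod 5: 2·t ≡ 4 (mod 5).
    The inverse of 2 mod 5 is 3 (since 2·3 = 6 = 1·5 + 1), so t ≡ 3·4 = 12 ≡ 2 (mod 5).
    Then x = 5 + 14·2 = 33, valid modulo lcm(14, 10) = 70: x ≡ 33 (mod 70).
  Combine with x ≡ 3 (mod 4): gcd(70, 4) = 2; 3 - 33 = -30, which IS divisible by 2, so compatible.
    Write x = 33 + 70·t and substitute into x ≡ 3 (mod 4): 70·t ≡ 3 − 33 = -30 (mod 4).
    Divide the congruence (and modulus) by g = 2: 35·t ≡ -15 (mod 2).
    Reduce coefficients mod 2: 1·t ≡ 1 (mod 2).
    So t ≡ 1 (mod 2).
    Then x = 33 + 70·1 = 103, valid modulo lcm(70, 4) = 140: x ≡ 103 (mod 140).
Verify: 103 mod 14 = 5, 103 mod 10 = 3, 103 mod 4 = 3.

x ≡ 103 (mod 140).


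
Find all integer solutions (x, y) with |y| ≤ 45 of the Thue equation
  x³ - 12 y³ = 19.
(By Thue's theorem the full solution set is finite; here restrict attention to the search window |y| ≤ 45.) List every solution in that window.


The equation is x³ - 12y³ = 19. For fixed y, x³ = 12·y³ + 19, so a solution requires the RHS to be a perfect cube.
Strategy: iterate y from -45 to 45, compute RHS = 12·y³ + 19, and check whether it is a (positive or negative) perfect cube.
Check small values of y:
  y = 0: RHS = 19 is not a perfect cube.
  y = 1: RHS = 31 is not a perfect cube.
  y = -1: RHS = 7 is not a perfect cube.
  y = 2: RHS = 115 is not a perfect cube.
  y = -2: RHS = -77 is not a perfect cube.
  y = 3: RHS = 343 = (7)³ ⇒ x = 7 works.
  y = -3: RHS = -305 is not a perfect cube.
Continuing the search up to |y| = 45 finds no further solutions beyond those listed.
Collected solutions: (7, 3).

Solutions (with |y| ≤ 45): (7, 3).


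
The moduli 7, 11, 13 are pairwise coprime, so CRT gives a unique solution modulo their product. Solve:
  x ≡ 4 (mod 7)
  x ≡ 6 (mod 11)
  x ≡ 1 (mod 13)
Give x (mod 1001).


Moduli 7, 11, 13 are pairwise coprime; by CRT there is a unique solution modulo M = 7 · 11 · 13 = 1001.
Solve pairwise, accumulating the modulus:
  Start with x ≡ 4 (mod 7).
  Combine with x ≡ 6 (mod 11): since gcd(7, 11) = 1, we get a unique residue mod 77.
    Write x = 4 + 7·t and substitute into x ≡ 6 (mod 11): 7·t ≡ 6 − 4 = 2 (mod 11).
    The inverse of 7 mod 11 is 8 (since 7·8 = 56 = 5·11 + 1), so t ≡ 8·2 = 16 ≡ 5 (mod 11).
    Then x = 4 + 7·5 = 39, valid modulo lcm(7, 11) = 77: x ≡ 39 (mod 77).
  Combine with x ≡ 1 (mod 13): since gcd(77, 13) = 1, we get a unique residue mod 1001.
    Write x = 39 + 77·t and substitute into x ≡ 1 (mod 13): 77·t ≡ 1 − 39 = -38 (mod 13).
    Reduce coefficients mod 13: 12·t ≡ 1 (mod 13).
    The inverse of 12 mod 13 is 12 (since 12·12 = 144 = 11·13 + 1), so t ≡ 12·1 = 12 ≡ 12 (mod 13).
    Then x = 39 + 77·12 = 963, valid modulo lcm(77, 13) = 1001: x ≡ 963 (mod 1001).
Verify: 963 mod 7 = 4 ✓, 963 mod 11 = 6 ✓, 963 mod 13 = 1 ✓.

x ≡ 963 (mod 1001).


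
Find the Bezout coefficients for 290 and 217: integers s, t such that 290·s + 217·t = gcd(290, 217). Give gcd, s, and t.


Euclidean algorithm on (290, 217) — divide until remainder is 0:
  290 = 1 · 217 + 73
  217 = 2 · 73 + 71
  73 = 1 · 71 + 2
  71 = 35 · 2 + 1
  2 = 2 · 1 + 0
gcd(290, 217) = 1.
Track Bezout coefficients alongside the remainders: start with r₀ = 290 = a·1 + b·0 (s = 1, t = 0) and r₁ = 217 = a·0 + b·1 (s = 0, t = 1); each new remainder r_{k+1} = r_{k-1} − q_k·r_k inherits s_{k+1} = s_{k-1} − q_k·s_k, t_{k+1} = t_{k-1} − q_k·t_k, so r_k = a·s_k + b·t_k at every step:
  q = 1: r = 73, s = 1 − 1·0 = 1, t = 0 − 1·1 = -1  (check: 290·1 + 217·(-1) = 73)
  q = 2: r = 71, s = 0 − 2·1 = -2, t = 1 − 2·(-1) = 3  (check: 290·(-2) + 217·3 = 71)
  q = 1: r = 2, s = 1 − 1·(-2) = 3, t = -1 − 1·3 = -4  (check: 290·3 + 217·(-4) = 2)
  q = 35: r = 1, s = -2 − 35·3 = -107, t = 3 − 35·(-4) = 143  (check: 290·(-107) + 217·143 = 1)
The row with r = 1 (the gcd) gives the Bezout coefficients s = -107, t = 143.
Result: 290 · (-107) + 217 · (143) = 1.

gcd(290, 217) = 1; s = -107, t = 143 (check: 290·(-107) + 217·143 = 1).


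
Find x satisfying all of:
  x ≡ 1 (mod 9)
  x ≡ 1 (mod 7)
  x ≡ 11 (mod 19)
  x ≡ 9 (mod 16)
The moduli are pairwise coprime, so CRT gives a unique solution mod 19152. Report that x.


Product of moduli M = 9 · 7 · 19 · 16 = 19152.
Merge one congruence at a time:
  Start: x ≡ 1 (mod 9).
  Combine with x ≡ 1 (mod 7); new modulus lcm = 63.
    Write x = 1 + 9·t and substitute into x ≡ 1 (mod 7): 9·t ≡ 1 − 1 = 0 (mod 7).
    Reduce coefficients mod 7: 2·t ≡ 0 (mod 7).
    The inverse of 2 mod 7 is 4 (since 2·4 = 8 = 1·7 + 1), so t ≡ 4·0 = 0 ≡ 0 (mod 7).
    Then x = 1 + 9·0 = 1, valid modulo lcm(9, 7) = 63: x ≡ 1 (mod 63).
  Combine with x ≡ 11 (mod 19); new modulus lcm = 1197.
    Write x = 1 + 63·t and substitute into x ≡ 11 (mod 19): 63·t ≡ 11 − 1 = 10 (mod 19).
    Reduce coefficients mod 19: 6·t ≡ 10 (mod 19).
    The inverse of 6 mod 19 is 16 (since 6·16 = 96 = 5·19 + 1), so t ≡ 16·10 = 160 ≡ 8 (mod 19).
    Then x = 1 + 63·8 = 505, valid modulo lcm(63, 19) = 1197: x ≡ 505 (mod 1197).
  Combine with x ≡ 9 (mod 16); new modulus lcm = 19152.
    Write x = 505 + 1197·t and substitute into x ≡ 9 (mod 16): 1197·t ≡ 9 − 505 = -496 (mod 16).
    Reduce coefficients mod 16: 13·t ≡ 0 (mod 16).
    The inverse of 13 mod 16 is 5 (since 13·5 = 65 = 4·16 + 1), so t ≡ 5·0 = 0 ≡ 0 (mod 16).
    Then x = 505 + 1197·0 = 505, valid modulo lcm(1197, 16) = 19152: x ≡ 505 (mod 19152).
Verify against each original: 505 mod 9 = 1, 505 mod 7 = 1, 505 mod 19 = 11, 505 mod 16 = 9.

x ≡ 505 (mod 19152).


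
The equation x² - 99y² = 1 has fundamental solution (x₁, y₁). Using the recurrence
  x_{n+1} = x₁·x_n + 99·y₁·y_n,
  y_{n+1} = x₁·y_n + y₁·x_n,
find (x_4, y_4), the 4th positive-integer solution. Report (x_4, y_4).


Step 1: Find the fundamental solution (x₁, y₁) of x² - 99y² = 1.
  Expand √99 as a continued fraction. a₀ = ⌊√99⌋ = 9; iterate m_{k+1} = d_k·a_k − m_k, d_{k+1} = (99 − m_{k+1}²)/d_k, a_{k+1} = ⌊(a₀ + m_{k+1})/d_{k+1}⌋ (starting m₀ = 0, d₀ = 1), with convergents p_k = a_k·p_{k-1} + p_{k-2}, q_k = a_k·q_{k-1} + q_{k-2} (p₋₁ = 1, q₋₁ = 0):
  k = 0: a₀ = 9; p₀/q₀ = 9/1; p₀² − 99·q₀² = 81 − 99 = -18.
  k = 1: m = 9, d = 18, a = ⌊(9 + 9)/18⌋ = 1; p/q = (1·9 + 1)/(1·1 + 0) = 10/1; p² − 99·q² = 100 − 99 = 1.
  The first convergent with p² − 99·q² = 1 gives the fundamental solution (x₁, y₁) = (10, 1).
Step 2: Apply the recurrence (x_{n+1}, y_{n+1}) = (x₁x_n + 99y₁y_n, x₁y_n + y₁x_n) repeatedly.
  From (x_1, y_1) = (10, 1): x_2 = 10·10 + 99·1·1 = 199; y_2 = 10·1 + 1·10 = 20.
  From (x_2, y_2) = (199, 20): x_3 = 10·199 + 99·1·20 = 3970; y_3 = 10·20 + 1·199 = 399.
  From (x_3, y_3) = (3970, 399): x_4 = 10·3970 + 99·1·399 = 79201; y_4 = 10·399 + 1·3970 = 7960.
Step 3: Verify x_4² - 99·y_4² = 6272798401 - 6272798400 = 1 (should be 1). ✓

(x_1, y_1) = (10, 1); (x_4, y_4) = (79201, 7960).


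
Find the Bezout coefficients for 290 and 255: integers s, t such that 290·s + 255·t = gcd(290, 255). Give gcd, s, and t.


Euclidean algorithm on (290, 255) — divide until remainder is 0:
  290 = 1 · 255 + 35
  255 = 7 · 35 + 10
  35 = 3 · 10 + 5
  10 = 2 · 5 + 0
gcd(290, 255) = 5.
Track Bezout coefficients alongside the remainders: start with r₀ = 290 = a·1 + b·0 (s = 1, t = 0) and r₁ = 255 = a·0 + b·1 (s = 0, t = 1); each new remainder r_{k+1} = r_{k-1} − q_k·r_k inherits s_{k+1} = s_{k-1} − q_k·s_k, t_{k+1} = t_{k-1} − q_k·t_k, so r_k = a·s_k + b·t_k at every step:
  q = 1: r = 35, s = 1 − 1·0 = 1, t = 0 − 1·1 = -1  (check: 290·1 + 255·(-1) = 35)
  q = 7: r = 10, s = 0 − 7·1 = -7, t = 1 − 7·(-1) = 8  (check: 290·(-7) + 255·8 = 10)
  q = 3: r = 5, s = 1 − 3·(-7) = 22, t = -1 − 3·8 = -25  (check: 290·22 + 255·(-25) = 5)
The row with r = 5 (the gcd) gives the Bezout coefficients s = 22, t = -25.
Result: 290 · (22) + 255 · (-25) = 5.

gcd(290, 255) = 5; s = 22, t = -25 (check: 290·22 + 255·(-25) = 5).


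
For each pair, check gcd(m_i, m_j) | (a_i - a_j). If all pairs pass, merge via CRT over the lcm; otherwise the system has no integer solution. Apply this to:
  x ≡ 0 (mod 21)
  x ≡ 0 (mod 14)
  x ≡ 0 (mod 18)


Moduli 21, 14, 18 are not pairwise coprime, so CRT works modulo lcm(m_i) when all pairwise compatibility conditions hold.
Pairwise compatibility: gcd(m_i, m_j) must divide a_i - a_j for every pair.
Merge one congruence at a time:
  Start: x ≡ 0 (mod 21).
  Combine with x ≡ 0 (mod 14): gcd(21, 14) = 7; 0 - 0 = 0, which IS divisible by 7, so compatible.
    Write x = 0 + 21·t and substitute into x ≡ 0 (mod 14): 21·t ≡ 0 − 0 = 0 (mod 14).
    Divide the congruence (and modulus) by g = 7: 3·t ≡ 0 (mod 2).
    Reduce coefficients mod 2: 1·t ≡ 0 (mod 2).
    So t ≡ 0 (mod 2).
    Then x = 0 + 21·0 = 0, valid modulo lcm(21, 14) = 42: x ≡ 0 (mod 42).
  Combine with x ≡ 0 (mod 18): gcd(42, 18) = 6; 0 - 0 = 0, which IS divisible by 6, so compatible.
    Write x = 0 + 42·t and substitute into x ≡ 0 (mod 18): 42·t ≡ 0 − 0 = 0 (mod 18).
    Divide the congruence (and modulus) by g = 6: 7·t ≡ 0 (mod 3).
    Reduce coefficients mod 3: 1·t ≡ 0 (mod 3).
    So t ≡ 0 (mod 3).
    Then x = 0 + 42·0 = 0, valid modulo lcm(42, 18) = 126: x ≡ 0 (mod 126).
Verify: 0 mod 21 = 0, 0 mod 14 = 0, 0 mod 18 = 0.

x ≡ 0 (mod 126).


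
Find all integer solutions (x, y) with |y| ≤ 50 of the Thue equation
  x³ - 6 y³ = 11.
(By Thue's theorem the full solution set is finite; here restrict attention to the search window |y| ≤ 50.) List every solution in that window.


The equation is x³ - 6y³ = 11. For fixed y, x³ = 6·y³ + 11, so a solution requires the RHS to be a perfect cube.
Strategy: iterate y from -50 to 50, compute RHS = 6·y³ + 11, and check whether it is a (positive or negative) perfect cube.
Check small values of y:
  y = 0: RHS = 11 is not a perfect cube.
  y = 1: RHS = 17 is not a perfect cube.
  y = -1: RHS = 5 is not a perfect cube.
  y = 2: RHS = 59 is not a perfect cube.
  y = -2: RHS = -37 is not a perfect cube.
  y = 3: RHS = 173 is not a perfect cube.
  y = -3: RHS = -151 is not a perfect cube.
Continuing the search up to |y| = 50 finds no solutions either.
No (x, y) in the scanned range satisfies the equation.

No integer solutions with |y| ≤ 50.


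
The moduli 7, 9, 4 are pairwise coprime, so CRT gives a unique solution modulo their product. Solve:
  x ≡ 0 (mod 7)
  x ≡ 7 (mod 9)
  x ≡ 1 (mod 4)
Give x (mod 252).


Moduli 7, 9, 4 are pairwise coprime; by CRT there is a unique solution modulo M = 7 · 9 · 4 = 252.
Solve pairwise, accumulating the modulus:
  Start with x ≡ 0 (mod 7).
  Combine with x ≡ 7 (mod 9): since gcd(7, 9) = 1, we get a unique residue mod 63.
    Write x = 0 + 7·t and substitute into x ≡ 7 (mod 9): 7·t ≡ 7 − 0 = 7 (mod 9).
    The inverse of 7 mod 9 is 4 (since 7·4 = 28 = 3·9 + 1), so t ≡ 4·7 = 28 ≡ 1 (mod 9).
    Then x = 0 + 7·1 = 7, valid modulo lcm(7, 9) = 63: x ≡ 7 (mod 63).
  Combine with x ≡ 1 (mod 4): since gcd(63, 4) = 1, we get a unique residue mod 252.
    Write x = 7 + 63·t and substitute into x ≡ 1 (mod 4): 63·t ≡ 1 − 7 = -6 (mod 4).
    Reduce coefficients mod 4: 3·t ≡ 2 (mod 4).
    The inverse of 3 mod 4 is 3 (since 3·3 = 9 = 2·4 + 1), so t ≡ 3·2 = 6 ≡ 2 (mod 4).
    Then x = 7 + 63·2 = 133, valid modulo lcm(63, 4) = 252: x ≡ 133 (mod 252).
Verify: 133 mod 7 = 0 ✓, 133 mod 9 = 7 ✓, 133 mod 4 = 1 ✓.

x ≡ 133 (mod 252).


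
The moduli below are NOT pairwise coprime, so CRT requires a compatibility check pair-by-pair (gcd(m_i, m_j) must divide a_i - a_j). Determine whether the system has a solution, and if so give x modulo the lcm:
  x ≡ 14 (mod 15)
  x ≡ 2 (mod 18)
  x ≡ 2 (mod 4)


Moduli 15, 18, 4 are not pairwise coprime, so CRT works modulo lcm(m_i) when all pairwise compatibility conditions hold.
Pairwise compatibility: gcd(m_i, m_j) must divide a_i - a_j for every pair.
Merge one congruence at a time:
  Start: x ≡ 14 (mod 15).
  Combine with x ≡ 2 (mod 18): gcd(15, 18) = 3; 2 - 14 = -12, which IS divisible by 3, so compatible.
    Write x = 14 + 15·t and substitute into x ≡ 2 (mod 18): 15·t ≡ 2 − 14 = -12 (mod 18).
    Divide the congruence (and modulus) by g = 3: 5·t ≡ -4 (mod 6).
    Reduce coefficients mod 6: 5·t ≡ 2 (mod 6).
    The inverse of 5 mod 6 is 5 (since 5·5 = 25 = 4·6 + 1), so t ≡ 5·2 = 10 ≡ 4 (mod 6).
    Then x = 14 + 15·4 = 74, valid modulo lcm(15, 18) = 90: x ≡ 74 (mod 90).
  Combine with x ≡ 2 (mod 4): gcd(90, 4) = 2; 2 - 74 = -72, which IS divisible by 2, so compatible.
    Write x = 74 + 90·t and substitute into x ≡ 2 (mod 4): 90·t ≡ 2 − 74 = -72 (mod 4).
    Divide the congruence (and modulus) by g = 2: 45·t ≡ -36 (mod 2).
    Reduce coefficients mod 2: 1·t ≡ 0 (mod 2).
    So t ≡ 0 (mod 2).
    Then x = 74 + 90·0 = 74, valid modulo lcm(90, 4) = 180: x ≡ 74 (mod 180).
Verify: 74 mod 15 = 14, 74 mod 18 = 2, 74 mod 4 = 2.

x ≡ 74 (mod 180).


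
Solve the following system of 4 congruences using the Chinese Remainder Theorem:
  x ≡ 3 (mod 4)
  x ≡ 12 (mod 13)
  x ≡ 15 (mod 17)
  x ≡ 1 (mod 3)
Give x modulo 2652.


Product of moduli M = 4 · 13 · 17 · 3 = 2652.
Merge one congruence at a time:
  Start: x ≡ 3 (mod 4).
  Combine with x ≡ 12 (mod 13); new modulus lcm = 52.
    Write x = 3 + 4·t and substitute into x ≡ 12 (mod 13): 4·t ≡ 12 − 3 = 9 (mod 13).
    The inverse of 4 mod 13 is 10 (since 4·10 = 40 = 3·13 + 1), so t ≡ 10·9 = 90 ≡ 12 (mod 13).
    Then x = 3 + 4·12 = 51, valid modulo lcm(4, 13) = 52: x ≡ 51 (mod 52).
  Combine with x ≡ 15 (mod 17); new modulus lcm = 884.
    Write x = 51 + 52·t and substitute into x ≡ 15 (mod 17): 52·t ≡ 15 − 51 = -36 (mod 17).
    Reduce coefficients mod 17: 1·t ≡ 15 (mod 17).
    So t ≡ 15 (mod 17).
    Then x = 51 + 52·15 = 831, valid modulo lcm(52, 17) = 884: x ≡ 831 (mod 884).
  Combine with x ≡ 1 (mod 3); new modulus lcm = 2652.
    Write x = 831 + 884·t and substitute into x ≡ 1 (mod 3): 884·t ≡ 1 − 831 = -830 (mod 3).
    Reduce coefficients mod 3: 2·t ≡ 1 (mod 3).
    The inverse of 2 mod 3 is 2 (since 2·2 = 4 = 1·3 + 1), so t ≡ 2·1 = 2 ≡ 2 (mod 3).
    Then x = 831 + 884·2 = 2599, valid modulo lcm(884, 3) = 2652: x ≡ 2599 (mod 2652).
Verify against each original: 2599 mod 4 = 3, 2599 mod 13 = 12, 2599 mod 17 = 15, 2599 mod 3 = 1.

x ≡ 2599 (mod 2652).


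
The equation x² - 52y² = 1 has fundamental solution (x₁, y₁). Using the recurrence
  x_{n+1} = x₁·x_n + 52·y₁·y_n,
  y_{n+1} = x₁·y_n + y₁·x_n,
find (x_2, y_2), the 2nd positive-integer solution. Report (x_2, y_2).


Step 1: Find the fundamental solution (x₁, y₁) of x² - 52y² = 1.
  Expand √52 as a continued fraction. a₀ = ⌊√52⌋ = 7; iterate m_{k+1} = d_k·a_k − m_k, d_{k+1} = (52 − m_{k+1}²)/d_k, a_{k+1} = ⌊(a₀ + m_{k+1})/d_{k+1}⌋ (starting m₀ = 0, d₀ = 1), with convergents p_k = a_k·p_{k-1} + p_{k-2}, q_k = a_k·q_{k-1} + q_{k-2} (p₋₁ = 1, q₋₁ = 0):
  k = 0: a₀ = 7; p₀/q₀ = 7/1; p₀² − 52·q₀² = 49 − 52 = -3.
  k = 1: m = 7, d = 3, a = ⌊(7 + 7)/3⌋ = 4; p/q = (4·7 + 1)/(4·1 + 0) = 29/4; p² − 52·q² = 841 − 832 = 9.
  k = 2: m = 5, d = 9, a = ⌊(7 + 5)/9⌋ = 1; p/q = (1·29 + 7)/(1·4 + 1) = 36/5; p² − 52·q² = 1296 − 1300 = -4.
  k = 3: m = 4, d = 4, a = ⌊(7 + 4)/4⌋ = 2; p/q = (2·36 + 29)/(2·5 + 4) = 101/14; p² − 52·q² = 10201 − 10192 = 9.
  k = 4: m = 4, d = 9, a = ⌊(7 + 4)/9⌋ = 1; p/q = (1·101 + 36)/(1·14 + 5) = 137/19; p² − 52·q² = 18769 − 18772 = -3.
  k = 5: m = 5, d = 3, a = ⌊(7 + 5)/3⌋ = 4; p/q = (4·137 + 101)/(4·19 + 14) = 649/90; p² − 52·q² = 421201 − 421200 = 1.
  The first convergent with p² − 52·q² = 1 gives the fundamental solution (x₁, y₁) = (649, 90).
Step 2: Apply the recurrence (x_{n+1}, y_{n+1}) = (x₁x_n + 52y₁y_n, x₁y_n + y₁x_n) repeatedly.
  From (x_1, y_1) = (649, 90): x_2 = 649·649 + 52·90·90 = 842401; y_2 = 649·90 + 90·649 = 116820.
Step 3: Verify x_2² - 52·y_2² = 709639444801 - 709639444800 = 1 (should be 1). ✓

(x_1, y_1) = (649, 90); (x_2, y_2) = (842401, 116820).


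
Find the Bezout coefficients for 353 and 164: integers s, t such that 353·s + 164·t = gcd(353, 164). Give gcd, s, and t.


Euclidean algorithm on (353, 164) — divide until remainder is 0:
  353 = 2 · 164 + 25
  164 = 6 · 25 + 14
  25 = 1 · 14 + 11
  14 = 1 · 11 + 3
  11 = 3 · 3 + 2
  3 = 1 · 2 + 1
  2 = 2 · 1 + 0
gcd(353, 164) = 1.
Track Bezout coefficients alongside the remainders: start with r₀ = 353 = a·1 + b·0 (s = 1, t = 0) and r₁ = 164 = a·0 + b·1 (s = 0, t = 1); each new remainder r_{k+1} = r_{k-1} − q_k·r_k inherits s_{k+1} = s_{k-1} − q_k·s_k, t_{k+1} = t_{k-1} − q_k·t_k, so r_k = a·s_k + b·t_k at every step:
  q = 2: r = 25, s = 1 − 2·0 = 1, t = 0 − 2·1 = -2  (check: 353·1 + 164·(-2) = 25)
  q = 6: r = 14, s = 0 − 6·1 = -6, t = 1 − 6·(-2) = 13  (check: 353·(-6) + 164·13 = 14)
  q = 1: r = 11, s = 1 − 1·(-6) = 7, t = -2 − 1·13 = -15  (check: 353·7 + 164·(-15) = 11)
  q = 1: r = 3, s = -6 − 1·7 = -13, t = 13 − 1·(-15) = 28  (check: 353·(-13) + 164·28 = 3)
  q = 3: r = 2, s = 7 − 3·(-13) = 46, t = -15 − 3·28 = -99  (check: 353·46 + 164·(-99) = 2)
  q = 1: r = 1, s = -13 − 1·46 = -59, t = 28 − 1·(-99) = 127  (check: 353·(-59) + 164·127 = 1)
The row with r = 1 (the gcd) gives the Bezout coefficients s = -59, t = 127.
Result: 353 · (-59) + 164 · (127) = 1.

gcd(353, 164) = 1; s = -59, t = 127 (check: 353·(-59) + 164·127 = 1).


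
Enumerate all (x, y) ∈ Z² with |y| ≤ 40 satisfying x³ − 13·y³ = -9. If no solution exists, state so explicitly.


The equation is x³ - 13y³ = -9. For fixed y, x³ = 13·y³ − 9, so a solution requires the RHS to be a perfect cube.
Strategy: iterate y from -40 to 40, compute RHS = 13·y³ − 9, and check whether it is a (positive or negative) perfect cube.
Check small values of y:
  y = 0: RHS = -9 is not a perfect cube.
  y = 1: RHS = 4 is not a perfect cube.
  y = -1: RHS = -22 is not a perfect cube.
  y = 2: RHS = 95 is not a perfect cube.
  y = -2: RHS = -113 is not a perfect cube.
  y = 3: RHS = 342 is not a perfect cube.
  y = -3: RHS = -360 is not a perfect cube.
Continuing the search up to |y| = 40 finds no solutions either.
No (x, y) in the scanned range satisfies the equation.

No integer solutions with |y| ≤ 40.


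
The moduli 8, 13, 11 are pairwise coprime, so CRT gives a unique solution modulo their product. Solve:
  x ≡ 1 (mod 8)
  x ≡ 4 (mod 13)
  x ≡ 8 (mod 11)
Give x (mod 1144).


Moduli 8, 13, 11 are pairwise coprime; by CRT there is a unique solution modulo M = 8 · 13 · 11 = 1144.
Solve pairwise, accumulating the modulus:
  Start with x ≡ 1 (mod 8).
  Combine with x ≡ 4 (mod 13): since gcd(8, 13) = 1, we get a unique residue mod 104.
    Write x = 1 + 8·t and substitute into x ≡ 4 (mod 13): 8·t ≡ 4 − 1 = 3 (mod 13).
    The inverse of 8 mod 13 is 5 (since 8·5 = 40 = 3·13 + 1), so t ≡ 5·3 = 15 ≡ 2 (mod 13).
    Then x = 1 + 8·2 = 17, valid modulo lcm(8, 13) = 104: x ≡ 17 (mod 104).
  Combine with x ≡ 8 (mod 11): since gcd(104, 11) = 1, we get a unique residue mod 1144.
    Write x = 17 + 104·t and substitute into x ≡ 8 (mod 11): 104·t ≡ 8 − 17 = -9 (mod 11).
    Reduce coefficients mod 11: 5·t ≡ 2 (mod 11).
    The inverse of 5 mod 11 is 9 (since 5·9 = 45 = 4·11 + 1), so t ≡ 9·2 = 18 ≡ 7 (mod 11).
    Then x = 17 + 104·7 = 745, valid modulo lcm(104, 11) = 1144: x ≡ 745 (mod 1144).
Verify: 745 mod 8 = 1 ✓, 745 mod 13 = 4 ✓, 745 mod 11 = 8 ✓.

x ≡ 745 (mod 1144).


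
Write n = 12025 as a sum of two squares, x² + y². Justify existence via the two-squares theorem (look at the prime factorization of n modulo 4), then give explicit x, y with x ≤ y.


Step 1: Factor n = 12025 = 5^2 · 13 · 37.
Step 2: Check the mod-4 condition on each prime factor: 5 ≡ 1 (mod 4), exponent 2; 13 ≡ 1 (mod 4), exponent 1; 37 ≡ 1 (mod 4), exponent 1.
All primes ≡ 3 (mod 4) appear to even exponent (or don't appear), so by the two-squares theorem n IS expressible as a sum of two squares.
Step 3: Build a representation. Group n = k² · m with k = 5 and m = 13 · 37 = 481 (a product of primes ≡ 1 (mod 4)); a representation of m scales to one of n via (k·x)² + (k·y)² = k²(x² + y²). Each prime p ≡ 1 (mod 4) is itself a sum of two squares; find a² by testing p − a² for a perfect square:
  13: 13 − 1² = 12, 13 − 2² = 9 = 3² ⇒ 13 = 2² + 3².
  37: 37 − 1² = 36 = 6² ⇒ 37 = 1² + 6².
  Combine using the Brahmagupta–Fibonacci identity (a² + b²)(c² + d²) = (ac − bd)² + (ad + bc)² = (ac + bd)² + (ad − bc)²:
  13 · 37 = 481: from (2² + 3²)(1² + 6²), take (2·1 − 3·6, 2·6 + 3·1) = (2 − 18, 12 + 3) = (-16, 15); dropping signs (only squares matter) gives (16, 15); check 16² + 15² = 256 + 225 = 481 ✓.
  Scale by k = 5: (5·16, 5·15) = (80, 75).
Step 4: Order so x ≤ y and verify: 75² + 80² = 5625 + 6400 = 12025 = n. ✓

n = 12025 = 75² + 80² (one valid representation with x ≤ y).


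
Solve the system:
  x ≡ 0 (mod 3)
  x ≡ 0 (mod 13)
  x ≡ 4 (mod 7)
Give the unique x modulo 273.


Moduli 3, 13, 7 are pairwise coprime; by CRT there is a unique solution modulo M = 3 · 13 · 7 = 273.
Solve pairwise, accumulating the modulus:
  Start with x ≡ 0 (mod 3).
  Combine with x ≡ 0 (mod 13): since gcd(3, 13) = 1, we get a unique residue mod 39.
    Write x = 0 + 3·t and substitute into x ≡ 0 (mod 13): 3·t ≡ 0 − 0 = 0 (mod 13).
    The inverse of 3 mod 13 is 9 (since 3·9 = 27 = 2·13 + 1), so t ≡ 9·0 = 0 ≡ 0 (mod 13).
    Then x = 0 + 3·0 = 0, valid modulo lcm(3, 13) = 39: x ≡ 0 (mod 39).
  Combine with x ≡ 4 (mod 7): since gcd(39, 7) = 1, we get a unique residue mod 273.
    Write x = 0 + 39·t and substitute into x ≡ 4 (mod 7): 39·t ≡ 4 − 0 = 4 (mod 7).
    Reduce coefficients mod 7: 4·t ≡ 4 (mod 7).
    The inverse of 4 mod 7 is 2 (since 4·2 = 8 = 1·7 + 1), so t ≡ 2·4 = 8 ≡ 1 (mod 7).
    Then x = 0 + 39·1 = 39, valid modulo lcm(39, 7) = 273: x ≡ 39 (mod 273).
Verify: 39 mod 3 = 0 ✓, 39 mod 13 = 0 ✓, 39 mod 7 = 4 ✓.

x ≡ 39 (mod 273).


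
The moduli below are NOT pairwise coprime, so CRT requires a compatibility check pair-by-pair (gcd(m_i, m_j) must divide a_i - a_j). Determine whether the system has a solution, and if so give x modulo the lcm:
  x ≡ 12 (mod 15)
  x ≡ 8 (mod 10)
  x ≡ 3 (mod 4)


Moduli 15, 10, 4 are not pairwise coprime, so CRT works modulo lcm(m_i) when all pairwise compatibility conditions hold.
Pairwise compatibility: gcd(m_i, m_j) must divide a_i - a_j for every pair.
Merge one congruence at a time:
  Start: x ≡ 12 (mod 15).
  Combine with x ≡ 8 (mod 10): gcd(15, 10) = 5, and 8 - 12 = -4 is NOT divisible by 5.
    ⇒ system is inconsistent (no integer solution).

No solution (the system is inconsistent).


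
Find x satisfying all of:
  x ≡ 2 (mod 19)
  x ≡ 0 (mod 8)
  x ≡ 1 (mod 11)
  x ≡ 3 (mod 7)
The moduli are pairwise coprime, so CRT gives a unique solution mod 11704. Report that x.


Product of moduli M = 19 · 8 · 11 · 7 = 11704.
Merge one congruence at a time:
  Start: x ≡ 2 (mod 19).
  Combine with x ≡ 0 (mod 8); new modulus lcm = 152.
    Write x = 2 + 19·t and substitute into x ≡ 0 (mod 8): 19·t ≡ 0 − 2 = -2 (mod 8).
    Reduce coefficients mod 8: 3·t ≡ 6 (mod 8).
    The inverse of 3 mod 8 is 3 (since 3·3 = 9 = 1·8 + 1), so t ≡ 3·6 = 18 ≡ 2 (mod 8).
    Then x = 2 + 19·2 = 40, valid modulo lcm(19, 8) = 152: x ≡ 40 (mod 152).
  Combine with x ≡ 1 (mod 11); new modulus lcm = 1672.
    Write x = 40 + 152·t and substitute into x ≡ 1 (mod 11): 152·t ≡ 1 − 40 = -39 (mod 11).
    Reduce coefficients mod 11: 9·t ≡ 5 (mod 11).
    The inverse of 9 mod 11 is 5 (since 9·5 = 45 = 4·11 + 1), so t ≡ 5·5 = 25 ≡ 3 (mod 11).
    Then x = 40 + 152·3 = 496, valid modulo lcm(152, 11) = 1672: x ≡ 496 (mod 1672).
  Combine with x ≡ 3 (mod 7); new modulus lcm = 11704.
    Write x = 496 + 1672·t and substitute into x ≡ 3 (mod 7): 1672·t ≡ 3 − 496 = -493 (mod 7).
    Reduce coefficients mod 7: 6·t ≡ 4 (mod 7).
    The inverse of 6 mod 7 is 6 (since 6·6 = 36 = 5·7 + 1), so t ≡ 6·4 = 24 ≡ 3 (mod 7).
    Then x = 496 + 1672·3 = 5512, valid modulo lcm(1672, 7) = 11704: x ≡ 5512 (mod 11704).
Verify against each original: 5512 mod 19 = 2, 5512 mod 8 = 0, 5512 mod 11 = 1, 5512 mod 7 = 3.

x ≡ 5512 (mod 11704).


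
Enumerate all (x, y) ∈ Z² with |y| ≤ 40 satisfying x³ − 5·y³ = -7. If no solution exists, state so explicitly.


The equation is x³ - 5y³ = -7. For fixed y, x³ = 5·y³ − 7, so a solution requires the RHS to be a perfect cube.
Strategy: iterate y from -40 to 40, compute RHS = 5·y³ − 7, and check whether it is a (positive or negative) perfect cube.
Check small values of y:
  y = 0: RHS = -7 is not a perfect cube.
  y = 1: RHS = -2 is not a perfect cube.
  y = -1: RHS = -12 is not a perfect cube.
  y = 2: RHS = 33 is not a perfect cube.
  y = -2: RHS = -47 is not a perfect cube.
  y = 3: RHS = 128 is not a perfect cube.
  y = -3: RHS = -142 is not a perfect cube.
Continuing the search up to |y| = 40 finds no solutions either.
No (x, y) in the scanned range satisfies the equation.

No integer solutions with |y| ≤ 40.


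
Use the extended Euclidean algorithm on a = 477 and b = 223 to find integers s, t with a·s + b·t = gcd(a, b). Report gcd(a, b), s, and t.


Euclidean algorithm on (477, 223) — divide until remainder is 0:
  477 = 2 · 223 + 31
  223 = 7 · 31 + 6
  31 = 5 · 6 + 1
  6 = 6 · 1 + 0
gcd(477, 223) = 1.
Track Bezout coefficients alongside the remainders: start with r₀ = 477 = a·1 + b·0 (s = 1, t = 0) and r₁ = 223 = a·0 + b·1 (s = 0, t = 1); each new remainder r_{k+1} = r_{k-1} − q_k·r_k inherits s_{k+1} = s_{k-1} − q_k·s_k, t_{k+1} = t_{k-1} − q_k·t_k, so r_k = a·s_k + b·t_k at every step:
  q = 2: r = 31, s = 1 − 2·0 = 1, t = 0 − 2·1 = -2  (check: 477·1 + 223·(-2) = 31)
  q = 7: r = 6, s = 0 − 7·1 = -7, t = 1 − 7·(-2) = 15  (check: 477·(-7) + 223·15 = 6)
  q = 5: r = 1, s = 1 − 5·(-7) = 36, t = -2 − 5·15 = -77  (check: 477·36 + 223·(-77) = 1)
The row with r = 1 (the gcd) gives the Bezout coefficients s = 36, t = -77.
Result: 477 · (36) + 223 · (-77) = 1.

gcd(477, 223) = 1; s = 36, t = -77 (check: 477·36 + 223·(-77) = 1).
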